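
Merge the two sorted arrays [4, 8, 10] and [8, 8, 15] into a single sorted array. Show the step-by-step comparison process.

Merging process:

Compare 4 vs 8: take 4 from left. Merged: [4]
Compare 8 vs 8: take 8 from left. Merged: [4, 8]
Compare 10 vs 8: take 8 from right. Merged: [4, 8, 8]
Compare 10 vs 8: take 8 from right. Merged: [4, 8, 8, 8]
Compare 10 vs 15: take 10 from left. Merged: [4, 8, 8, 8, 10]
Append remaining from right: [15]. Merged: [4, 8, 8, 8, 10, 15]

Final merged array: [4, 8, 8, 8, 10, 15]
Total comparisons: 5

The merged array is [4, 8, 8, 8, 10, 15], requiring 5 comparisons. The merge step runs in O(n) time where n is the total number of elements.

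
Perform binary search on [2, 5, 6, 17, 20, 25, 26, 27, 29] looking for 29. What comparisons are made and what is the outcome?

Binary search for 29 in [2, 5, 6, 17, 20, 25, 26, 27, 29]:

lo=0, hi=8, mid=4, arr[mid]=20 -> 20 < 29, search right half
lo=5, hi=8, mid=6, arr[mid]=26 -> 26 < 29, search right half
lo=7, hi=8, mid=7, arr[mid]=27 -> 27 < 29, search right half
lo=8, hi=8, mid=8, arr[mid]=29 -> Found target at index 8!

Binary search finds 29 at index 8 after 4 comparisons. The search repeatedly halves the search space by comparing with the middle element.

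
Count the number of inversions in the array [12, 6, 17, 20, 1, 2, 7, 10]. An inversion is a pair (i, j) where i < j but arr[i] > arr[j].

Finding inversions in [12, 6, 17, 20, 1, 2, 7, 10]:

(0, 1): arr[0]=12 > arr[1]=6
(0, 4): arr[0]=12 > arr[4]=1
(0, 5): arr[0]=12 > arr[5]=2
(0, 6): arr[0]=12 > arr[6]=7
(0, 7): arr[0]=12 > arr[7]=10
(1, 4): arr[1]=6 > arr[4]=1
(1, 5): arr[1]=6 > arr[5]=2
(2, 4): arr[2]=17 > arr[4]=1
(2, 5): arr[2]=17 > arr[5]=2
(2, 6): arr[2]=17 > arr[6]=7
(2, 7): arr[2]=17 > arr[7]=10
(3, 4): arr[3]=20 > arr[4]=1
(3, 5): arr[3]=20 > arr[5]=2
(3, 6): arr[3]=20 > arr[6]=7
(3, 7): arr[3]=20 > arr[7]=10

Total inversions: 15

The array has 15 inversion(s): (0,1), (0,4), (0,5), (0,6), (0,7), (1,4), (1,5), (2,4), (2,5), (2,6), (2,7), (3,4), (3,5), (3,6), (3,7). Each pair (i,j) satisfies i < j and arr[i] > arr[j].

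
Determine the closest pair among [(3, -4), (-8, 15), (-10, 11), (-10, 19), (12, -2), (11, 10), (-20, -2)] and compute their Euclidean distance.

Computing all pairwise distances among 7 points:

d((3, -4), (-8, 15)) = 21.9545
d((3, -4), (-10, 11)) = 19.8494
d((3, -4), (-10, 19)) = 26.4197
d((3, -4), (12, -2)) = 9.2195
d((3, -4), (11, 10)) = 16.1245
d((3, -4), (-20, -2)) = 23.0868
d((-8, 15), (-10, 11)) = 4.4721 <-- minimum
d((-8, 15), (-10, 19)) = 4.4721 <-- minimum
d((-8, 15), (12, -2)) = 26.2488
d((-8, 15), (11, 10)) = 19.6469
d((-8, 15), (-20, -2)) = 20.8087
d((-10, 11), (-10, 19)) = 8.0
d((-10, 11), (12, -2)) = 25.5539
d((-10, 11), (11, 10)) = 21.0238
d((-10, 11), (-20, -2)) = 16.4012
d((-10, 19), (12, -2)) = 30.4138
d((-10, 19), (11, 10)) = 22.8473
d((-10, 19), (-20, -2)) = 23.2594
d((12, -2), (11, 10)) = 12.0416
d((12, -2), (-20, -2)) = 32.0
d((11, 10), (-20, -2)) = 33.2415

Minimum distance: 4.4721 (tie among 2 pairs: (-8, 15) and (-10, 11); (-8, 15) and (-10, 19))

The minimum Euclidean distance is 4.4721. There is a tie: 2 pairs achieve this minimum — (-8, 15) and (-10, 11); (-8, 15) and (-10, 19). Any of these is a valid closest pair. For 7 points, brute-force pairwise comparison is shown above. For large n, the divide-and-conquer algorithm (sort by x, recurse on halves, check the dividing strip) achieves O(n log n).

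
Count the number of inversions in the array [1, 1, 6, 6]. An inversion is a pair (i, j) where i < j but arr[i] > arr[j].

Finding inversions in [1, 1, 6, 6]:


Total inversions: 0

The array has 0 inversions. It is already sorted.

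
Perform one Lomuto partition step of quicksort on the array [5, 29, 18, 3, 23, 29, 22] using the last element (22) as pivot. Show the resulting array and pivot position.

Lomuto partition with pivot = 22:

Initial array: [5, 29, 18, 3, 23, 29, 22]

arr[0]=5 <= 22: swap with position 0, array becomes [5, 29, 18, 3, 23, 29, 22]
arr[1]=29 > 22: no swap
arr[2]=18 <= 22: swap with position 1, array becomes [5, 18, 29, 3, 23, 29, 22]
arr[3]=3 <= 22: swap with position 2, array becomes [5, 18, 3, 29, 23, 29, 22]
arr[4]=23 > 22: no swap
arr[5]=29 > 22: no swap

Place pivot at position 3: [5, 18, 3, 22, 23, 29, 29]
Pivot position: 3

After partitioning with pivot 22, the array becomes [5, 18, 3, 22, 23, 29, 29]. The pivot is placed at index 3. All elements to the left of the pivot are <= 22, and all elements to the right are > 22.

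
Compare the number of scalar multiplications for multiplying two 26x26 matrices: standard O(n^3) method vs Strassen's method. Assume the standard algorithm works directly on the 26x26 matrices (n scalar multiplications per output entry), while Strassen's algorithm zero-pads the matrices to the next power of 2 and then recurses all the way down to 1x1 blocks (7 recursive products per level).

Matrix multiplication for 26x26 matrices:

Strassen's algorithm requires power-of-2 dimensions. Pad 26x26 to 32x32 (next power of 2).

Standard algorithm: 26^3 = 17576 multiplications
Strassen's algorithm: 7^(log2(32)) = 7^5 = 16807 multiplications
Savings: 17576 - 16807 = 769 multiplications

Standard: 17576 multiplications (26^3). Strassen: 16807 multiplications (7^5, after padding to 32x32). Strassen reduces 8 recursive multiplications to 7 at each level.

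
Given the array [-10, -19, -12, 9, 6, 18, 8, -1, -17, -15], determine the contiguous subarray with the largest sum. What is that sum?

Using Kadane's algorithm on [-10, -19, -12, 9, 6, 18, 8, -1, -17, -15]:

Scanning through the array:
Position 1 (value -19): max_ending_here = -19, max_so_far = -10
Position 2 (value -12): max_ending_here = -12, max_so_far = -10
Position 3 (value 9): max_ending_here = 9, max_so_far = 9
Position 4 (value 6): max_ending_here = 15, max_so_far = 15
Position 5 (value 18): max_ending_here = 33, max_so_far = 33
Position 6 (value 8): max_ending_here = 41, max_so_far = 41
Position 7 (value -1): max_ending_here = 40, max_so_far = 41
Position 8 (value -17): max_ending_here = 23, max_so_far = 41
Position 9 (value -15): max_ending_here = 8, max_so_far = 41

Maximum subarray: [9, 6, 18, 8]
Maximum sum: 41

The maximum subarray is [9, 6, 18, 8] with sum 41. This subarray runs from index 3 to index 6.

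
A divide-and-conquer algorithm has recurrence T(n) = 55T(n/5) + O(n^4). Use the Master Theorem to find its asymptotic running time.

Master Theorem for T(n) = 55T(n/5) + O(n^4):

a = 55, b = 5, c = 4
log_b(a) = log_5(55) = 2.4899

Case 3: c = 4 > log_5(55) = 2.4899
T(n) = O(n^4) = O(n^4)

For T(n) = 55T(n/5) + O(n^4): log_5(55) = 2.4899. This is Case 3 of the Master Theorem (c > log_b(a), work dominated by root), giving O(n^4).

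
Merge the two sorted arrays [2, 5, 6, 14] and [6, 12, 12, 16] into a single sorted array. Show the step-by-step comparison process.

Merging process:

Compare 2 vs 6: take 2 from left. Merged: [2]
Compare 5 vs 6: take 5 from left. Merged: [2, 5]
Compare 6 vs 6: take 6 from left. Merged: [2, 5, 6]
Compare 14 vs 6: take 6 from right. Merged: [2, 5, 6, 6]
Compare 14 vs 12: take 12 from right. Merged: [2, 5, 6, 6, 12]
Compare 14 vs 12: take 12 from right. Merged: [2, 5, 6, 6, 12, 12]
Compare 14 vs 16: take 14 from left. Merged: [2, 5, 6, 6, 12, 12, 14]
Append remaining from right: [16]. Merged: [2, 5, 6, 6, 12, 12, 14, 16]

Final merged array: [2, 5, 6, 6, 12, 12, 14, 16]
Total comparisons: 7

The merged array is [2, 5, 6, 6, 12, 12, 14, 16], requiring 7 comparisons. The merge step runs in O(n) time where n is the total number of elements.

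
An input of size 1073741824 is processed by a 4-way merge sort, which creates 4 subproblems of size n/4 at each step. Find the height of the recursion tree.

For divide and conquer with division factor 4:

Problem sizes at each level:
Level 0: 1073741824
Level 1: 268435456
Level 2: 67108864
Level 3: 16777216
Level 4: 4194304
Level 5: 1048576
Level 6: 262144
Level 7: 65536
Level 8: 16384
Level 9: 4096
Level 10: 1024
Level 11: 256
Level 12: 64
Level 13: 16
Level 14: 4
Level 15: 1

The root is level 0 and the size-1 base case is level 15 (the tree spans levels 0 through 15, i.e. 16 levels counting the root), so the depth is the number of divisions: log_4(1073741824) = 15

The recursion tree depth is log_4(1073741824) = 15. At each level, the problem size is divided by 4, so it takes 15 divisions to reduce to a base case of size 1. The algorithm makes 4 recursive calls at each level.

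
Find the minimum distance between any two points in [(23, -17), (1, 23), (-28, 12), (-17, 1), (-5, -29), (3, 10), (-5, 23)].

Computing all pairwise distances among 7 points:

d((23, -17), (1, 23)) = 45.6508
d((23, -17), (-28, 12)) = 58.6686
d((23, -17), (-17, 1)) = 43.8634
d((23, -17), (-5, -29)) = 30.4631
d((23, -17), (3, 10)) = 33.6006
d((23, -17), (-5, 23)) = 48.8262
d((1, 23), (-28, 12)) = 31.0161
d((1, 23), (-17, 1)) = 28.4253
d((1, 23), (-5, -29)) = 52.345
d((1, 23), (3, 10)) = 13.1529
d((1, 23), (-5, 23)) = 6.0 <-- minimum
d((-28, 12), (-17, 1)) = 15.5563
d((-28, 12), (-5, -29)) = 47.0106
d((-28, 12), (3, 10)) = 31.0644
d((-28, 12), (-5, 23)) = 25.4951
d((-17, 1), (-5, -29)) = 32.311
d((-17, 1), (3, 10)) = 21.9317
d((-17, 1), (-5, 23)) = 25.0599
d((-5, -29), (3, 10)) = 39.8121
d((-5, -29), (-5, 23)) = 52.0
d((3, 10), (-5, 23)) = 15.2643

Closest pair: (1, 23) and (-5, 23) with distance 6.0

The closest pair is (1, 23) and (-5, 23) with Euclidean distance 6.0. For 7 points, brute-force pairwise comparison is shown above. For large n, the divide-and-conquer algorithm (sort by x, recurse on halves, check the dividing strip) achieves O(n log n).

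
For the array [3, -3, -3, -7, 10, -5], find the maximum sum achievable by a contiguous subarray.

Using Kadane's algorithm on [3, -3, -3, -7, 10, -5]:

Scanning through the array:
Position 1 (value -3): max_ending_here = 0, max_so_far = 3
Position 2 (value -3): max_ending_here = -3, max_so_far = 3
Position 3 (value -7): max_ending_here = -7, max_so_far = 3
Position 4 (value 10): max_ending_here = 10, max_so_far = 10
Position 5 (value -5): max_ending_here = 5, max_so_far = 10

Maximum subarray: [10]
Maximum sum: 10

The maximum subarray is [10] with sum 10. This subarray runs from index 4 to index 4.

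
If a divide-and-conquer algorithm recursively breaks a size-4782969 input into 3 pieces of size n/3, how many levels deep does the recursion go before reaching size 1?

For divide and conquer with division factor 3:

Problem sizes at each level:
Level 0: 4782969
Level 1: 1594323
Level 2: 531441
Level 3: 177147
Level 4: 59049
Level 5: 19683
Level 6: 6561
Level 7: 2187
Level 8: 729
Level 9: 243
Level 10: 81
Level 11: 27
Level 12: 9
Level 13: 3
Level 14: 1

The root is level 0 and the size-1 base case is level 14 (the tree spans levels 0 through 14, i.e. 15 levels counting the root), so the depth is the number of divisions: log_3(4782969) = 14

The recursion tree depth is log_3(4782969) = 14. At each level, the problem size is divided by 3, so it takes 14 divisions to reduce to a base case of size 1. The algorithm makes 3 recursive calls at each level.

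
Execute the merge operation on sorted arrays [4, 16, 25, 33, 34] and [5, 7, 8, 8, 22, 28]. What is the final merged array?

Merging process:

Compare 4 vs 5: take 4 from left. Merged: [4]
Compare 16 vs 5: take 5 from right. Merged: [4, 5]
Compare 16 vs 7: take 7 from right. Merged: [4, 5, 7]
Compare 16 vs 8: take 8 from right. Merged: [4, 5, 7, 8]
Compare 16 vs 8: take 8 from right. Merged: [4, 5, 7, 8, 8]
Compare 16 vs 22: take 16 from left. Merged: [4, 5, 7, 8, 8, 16]
Compare 25 vs 22: take 22 from right. Merged: [4, 5, 7, 8, 8, 16, 22]
Compare 25 vs 28: take 25 from left. Merged: [4, 5, 7, 8, 8, 16, 22, 25]
Compare 33 vs 28: take 28 from right. Merged: [4, 5, 7, 8, 8, 16, 22, 25, 28]
Append remaining from left: [33, 34]. Merged: [4, 5, 7, 8, 8, 16, 22, 25, 28, 33, 34]

Final merged array: [4, 5, 7, 8, 8, 16, 22, 25, 28, 33, 34]
Total comparisons: 9

The merged array is [4, 5, 7, 8, 8, 16, 22, 25, 28, 33, 34], requiring 9 comparisons. The merge step runs in O(n) time where n is the total number of elements.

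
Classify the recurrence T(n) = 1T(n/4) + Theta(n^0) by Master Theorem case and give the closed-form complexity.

Master Theorem for T(n) = 1T(n/4) + O(n^0):

a = 1, b = 4, c = 0
log_b(a) = log_4(1) = 0.0000

Case 2: c = 0 = log_4(1) = 0.0000
T(n) = O(n^0 log n) = O(log n)

For T(n) = 1T(n/4) + O(n^0): log_4(1) = 0.0000. This is Case 2 of the Master Theorem (c = log_b(a), equal work at all levels), giving O(log n).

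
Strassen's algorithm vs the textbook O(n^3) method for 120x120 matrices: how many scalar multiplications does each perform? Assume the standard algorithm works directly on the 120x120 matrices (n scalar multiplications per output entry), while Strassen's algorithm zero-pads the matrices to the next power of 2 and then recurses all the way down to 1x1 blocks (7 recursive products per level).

Matrix multiplication for 120x120 matrices:

Strassen's algorithm requires power-of-2 dimensions. Pad 120x120 to 128x128 (next power of 2).

Standard algorithm: 120^3 = 1728000 multiplications
Strassen's algorithm: 7^(log2(128)) = 7^7 = 823543 multiplications
Savings: 1728000 - 823543 = 904457 multiplications

Standard: 1728000 multiplications (120^3). Strassen: 823543 multiplications (7^7, after padding to 128x128). Strassen reduces 8 recursive multiplications to 7 at each level.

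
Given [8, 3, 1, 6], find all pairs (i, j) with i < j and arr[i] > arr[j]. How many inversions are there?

Finding inversions in [8, 3, 1, 6]:

(0, 1): arr[0]=8 > arr[1]=3
(0, 2): arr[0]=8 > arr[2]=1
(0, 3): arr[0]=8 > arr[3]=6
(1, 2): arr[1]=3 > arr[2]=1

Total inversions: 4

The array has 4 inversion(s): (0,1), (0,2), (0,3), (1,2). Each pair (i,j) satisfies i < j and arr[i] > arr[j].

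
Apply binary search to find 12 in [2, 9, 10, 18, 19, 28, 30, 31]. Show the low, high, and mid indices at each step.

Binary search for 12 in [2, 9, 10, 18, 19, 28, 30, 31]:

lo=0, hi=7, mid=3, arr[mid]=18 -> 18 > 12, search left half
lo=0, hi=2, mid=1, arr[mid]=9 -> 9 < 12, search right half
lo=2, hi=2, mid=2, arr[mid]=10 -> 10 < 12, search right half
lo=3 > hi=2, target 12 not found

Binary search determines that 12 is not in the array after 3 comparisons. The search space was exhausted without finding the target.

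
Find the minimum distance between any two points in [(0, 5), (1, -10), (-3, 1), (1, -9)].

Computing all pairwise distances among 4 points:

d((0, 5), (1, -10)) = 15.0333
d((0, 5), (-3, 1)) = 5.0
d((0, 5), (1, -9)) = 14.0357
d((1, -10), (-3, 1)) = 11.7047
d((1, -10), (1, -9)) = 1.0 <-- minimum
d((-3, 1), (1, -9)) = 10.7703

Closest pair: (1, -10) and (1, -9) with distance 1.0

The closest pair is (1, -10) and (1, -9) with Euclidean distance 1.0. For 4 points, brute-force pairwise comparison is shown above. For large n, the divide-and-conquer algorithm (sort by x, recurse on halves, check the dividing strip) achieves O(n log n).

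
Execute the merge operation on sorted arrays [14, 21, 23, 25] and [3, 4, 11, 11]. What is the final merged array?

Merging process:

Compare 14 vs 3: take 3 from right. Merged: [3]
Compare 14 vs 4: take 4 from right. Merged: [3, 4]
Compare 14 vs 11: take 11 from right. Merged: [3, 4, 11]
Compare 14 vs 11: take 11 from right. Merged: [3, 4, 11, 11]
Append remaining from left: [14, 21, 23, 25]. Merged: [3, 4, 11, 11, 14, 21, 23, 25]

Final merged array: [3, 4, 11, 11, 14, 21, 23, 25]
Total comparisons: 4

The merged array is [3, 4, 11, 11, 14, 21, 23, 25], requiring 4 comparisons. The merge step runs in O(n) time where n is the total number of elements.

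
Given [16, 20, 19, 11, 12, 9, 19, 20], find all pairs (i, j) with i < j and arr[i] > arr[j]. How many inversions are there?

Finding inversions in [16, 20, 19, 11, 12, 9, 19, 20]:

(0, 3): arr[0]=16 > arr[3]=11
(0, 4): arr[0]=16 > arr[4]=12
(0, 5): arr[0]=16 > arr[5]=9
(1, 2): arr[1]=20 > arr[2]=19
(1, 3): arr[1]=20 > arr[3]=11
(1, 4): arr[1]=20 > arr[4]=12
(1, 5): arr[1]=20 > arr[5]=9
(1, 6): arr[1]=20 > arr[6]=19
(2, 3): arr[2]=19 > arr[3]=11
(2, 4): arr[2]=19 > arr[4]=12
(2, 5): arr[2]=19 > arr[5]=9
(3, 5): arr[3]=11 > arr[5]=9
(4, 5): arr[4]=12 > arr[5]=9

Total inversions: 13

The array has 13 inversion(s): (0,3), (0,4), (0,5), (1,2), (1,3), (1,4), (1,5), (1,6), (2,3), (2,4), (2,5), (3,5), (4,5). Each pair (i,j) satisfies i < j and arr[i] > arr[j].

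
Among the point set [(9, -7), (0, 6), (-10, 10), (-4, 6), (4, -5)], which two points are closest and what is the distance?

Computing all pairwise distances among 5 points:

d((9, -7), (0, 6)) = 15.8114
d((9, -7), (-10, 10)) = 25.4951
d((9, -7), (-4, 6)) = 18.3848
d((9, -7), (4, -5)) = 5.3852
d((0, 6), (-10, 10)) = 10.7703
d((0, 6), (-4, 6)) = 4.0 <-- minimum
d((0, 6), (4, -5)) = 11.7047
d((-10, 10), (-4, 6)) = 7.2111
d((-10, 10), (4, -5)) = 20.5183
d((-4, 6), (4, -5)) = 13.6015

Closest pair: (0, 6) and (-4, 6) with distance 4.0

The closest pair is (0, 6) and (-4, 6) with Euclidean distance 4.0. For 5 points, brute-force pairwise comparison is shown above. For large n, the divide-and-conquer algorithm (sort by x, recurse on halves, check the dividing strip) achieves O(n log n).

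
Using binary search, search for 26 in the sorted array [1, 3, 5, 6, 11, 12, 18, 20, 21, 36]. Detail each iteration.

Binary search for 26 in [1, 3, 5, 6, 11, 12, 18, 20, 21, 36]:

lo=0, hi=9, mid=4, arr[mid]=11 -> 11 < 26, search right half
lo=5, hi=9, mid=7, arr[mid]=20 -> 20 < 26, search right half
lo=8, hi=9, mid=8, arr[mid]=21 -> 21 < 26, search right half
lo=9, hi=9, mid=9, arr[mid]=36 -> 36 > 26, search left half
lo=9 > hi=8, target 26 not found

Binary search determines that 26 is not in the array after 4 comparisons. The search space was exhausted without finding the target.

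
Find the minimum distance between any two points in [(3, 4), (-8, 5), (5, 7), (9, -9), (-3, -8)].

Computing all pairwise distances among 5 points:

d((3, 4), (-8, 5)) = 11.0454
d((3, 4), (5, 7)) = 3.6056 <-- minimum
d((3, 4), (9, -9)) = 14.3178
d((3, 4), (-3, -8)) = 13.4164
d((-8, 5), (5, 7)) = 13.1529
d((-8, 5), (9, -9)) = 22.0227
d((-8, 5), (-3, -8)) = 13.9284
d((5, 7), (9, -9)) = 16.4924
d((5, 7), (-3, -8)) = 17.0
d((9, -9), (-3, -8)) = 12.0416

Closest pair: (3, 4) and (5, 7) with distance 3.6056

The closest pair is (3, 4) and (5, 7) with Euclidean distance 3.6056. For 5 points, brute-force pairwise comparison is shown above. For large n, the divide-and-conquer algorithm (sort by x, recurse on halves, check the dividing strip) achieves O(n log n).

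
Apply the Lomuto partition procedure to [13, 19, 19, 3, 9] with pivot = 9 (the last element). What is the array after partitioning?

Lomuto partition with pivot = 9:

Initial array: [13, 19, 19, 3, 9]

arr[0]=13 > 9: no swap
arr[1]=19 > 9: no swap
arr[2]=19 > 9: no swap
arr[3]=3 <= 9: swap with position 0, array becomes [3, 19, 19, 13, 9]

Place pivot at position 1: [3, 9, 19, 13, 19]
Pivot position: 1

After partitioning with pivot 9, the array becomes [3, 9, 19, 13, 19]. The pivot is placed at index 1. All elements to the left of the pivot are <= 9, and all elements to the right are > 9.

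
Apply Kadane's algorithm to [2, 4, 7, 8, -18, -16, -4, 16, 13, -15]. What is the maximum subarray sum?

Using Kadane's algorithm on [2, 4, 7, 8, -18, -16, -4, 16, 13, -15]:

Scanning through the array:
Position 1 (value 4): max_ending_here = 6, max_so_far = 6
Position 2 (value 7): max_ending_here = 13, max_so_far = 13
Position 3 (value 8): max_ending_here = 21, max_so_far = 21
Position 4 (value -18): max_ending_here = 3, max_so_far = 21
Position 5 (value -16): max_ending_here = -13, max_so_far = 21
Position 6 (value -4): max_ending_here = -4, max_so_far = 21
Position 7 (value 16): max_ending_here = 16, max_so_far = 21
Position 8 (value 13): max_ending_here = 29, max_so_far = 29
Position 9 (value -15): max_ending_here = 14, max_so_far = 29

Maximum subarray: [16, 13]
Maximum sum: 29

The maximum subarray is [16, 13] with sum 29. This subarray runs from index 7 to index 8.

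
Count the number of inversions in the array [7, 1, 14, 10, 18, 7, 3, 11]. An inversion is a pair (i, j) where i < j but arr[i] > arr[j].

Finding inversions in [7, 1, 14, 10, 18, 7, 3, 11]:

(0, 1): arr[0]=7 > arr[1]=1
(0, 6): arr[0]=7 > arr[6]=3
(2, 3): arr[2]=14 > arr[3]=10
(2, 5): arr[2]=14 > arr[5]=7
(2, 6): arr[2]=14 > arr[6]=3
(2, 7): arr[2]=14 > arr[7]=11
(3, 5): arr[3]=10 > arr[5]=7
(3, 6): arr[3]=10 > arr[6]=3
(4, 5): arr[4]=18 > arr[5]=7
(4, 6): arr[4]=18 > arr[6]=3
(4, 7): arr[4]=18 > arr[7]=11
(5, 6): arr[5]=7 > arr[6]=3

Total inversions: 12

The array has 12 inversion(s): (0,1), (0,6), (2,3), (2,5), (2,6), (2,7), (3,5), (3,6), (4,5), (4,6), (4,7), (5,6). Each pair (i,j) satisfies i < j and arr[i] > arr[j].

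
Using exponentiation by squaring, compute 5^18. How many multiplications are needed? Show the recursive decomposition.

Computing 5^18 by squaring (build up from 5^1; each line after the first costs one multiplication):

5^1 = 5
5^2 = (5^1)^2 = 5^2 = 25
5^4 = (5^2)^2 = 25^2 = 625
5^8 = (5^4)^2 = 625^2 = 390625
5^9 = 5 * 5^8 = 5 * 390625 = 1953125
5^18 = (5^9)^2 = 1953125^2 = 3814697265625

Result: 3814697265625
Multiplications needed: 5 (5 lines after 5^1)

5^18 = 3814697265625. Using exponentiation by squaring, this requires 5 multiplications. The key idea: if the exponent is even, square the half-power; if odd, multiply by the base once.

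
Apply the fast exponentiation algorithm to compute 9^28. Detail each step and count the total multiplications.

Computing 9^28 by squaring (build up from 9^1; each line after the first costs one multiplication):

9^1 = 9
9^2 = (9^1)^2 = 9^2 = 81
9^3 = 9 * 9^2 = 9 * 81 = 729
9^6 = (9^3)^2 = 729^2 = 531441
9^7 = 9 * 9^6 = 9 * 531441 = 4782969
9^14 = (9^7)^2 = 4782969^2 = 22876792454961
9^28 = (9^14)^2 = 22876792454961^2 = 523347633027360537213511521

Result: 523347633027360537213511521
Multiplications needed: 6 (6 lines after 9^1)

9^28 = 523347633027360537213511521. Using exponentiation by squaring, this requires 6 multiplications. The key idea: if the exponent is even, square the half-power; if odd, multiply by the base once.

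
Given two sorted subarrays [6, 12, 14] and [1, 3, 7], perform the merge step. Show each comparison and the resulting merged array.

Merging process:

Compare 6 vs 1: take 1 from right. Merged: [1]
Compare 6 vs 3: take 3 from right. Merged: [1, 3]
Compare 6 vs 7: take 6 from left. Merged: [1, 3, 6]
Compare 12 vs 7: take 7 from right. Merged: [1, 3, 6, 7]
Append remaining from left: [12, 14]. Merged: [1, 3, 6, 7, 12, 14]

Final merged array: [1, 3, 6, 7, 12, 14]
Total comparisons: 4

The merged array is [1, 3, 6, 7, 12, 14], requiring 4 comparisons. The merge step runs in O(n) time where n is the total number of elements.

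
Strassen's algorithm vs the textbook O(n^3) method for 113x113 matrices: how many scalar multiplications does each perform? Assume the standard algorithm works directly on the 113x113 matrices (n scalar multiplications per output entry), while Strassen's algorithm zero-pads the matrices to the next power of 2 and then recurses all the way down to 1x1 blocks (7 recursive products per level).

Matrix multiplication for 113x113 matrices:

Strassen's algorithm requires power-of-2 dimensions. Pad 113x113 to 128x128 (next power of 2).

Standard algorithm: 113^3 = 1442897 multiplications
Strassen's algorithm: 7^(log2(128)) = 7^7 = 823543 multiplications
Savings: 1442897 - 823543 = 619354 multiplications

Standard: 1442897 multiplications (113^3). Strassen: 823543 multiplications (7^7, after padding to 128x128). Strassen reduces 8 recursive multiplications to 7 at each level.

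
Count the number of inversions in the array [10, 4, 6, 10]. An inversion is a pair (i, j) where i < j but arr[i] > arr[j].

Finding inversions in [10, 4, 6, 10]:

(0, 1): arr[0]=10 > arr[1]=4
(0, 2): arr[0]=10 > arr[2]=6

Total inversions: 2

The array has 2 inversion(s): (0,1), (0,2). Each pair (i,j) satisfies i < j and arr[i] > arr[j].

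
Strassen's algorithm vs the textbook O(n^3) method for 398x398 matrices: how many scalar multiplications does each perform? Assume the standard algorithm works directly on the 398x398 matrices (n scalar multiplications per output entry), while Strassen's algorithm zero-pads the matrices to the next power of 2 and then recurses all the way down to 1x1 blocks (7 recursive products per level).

Matrix multiplication for 398x398 matrices:

Strassen's algorithm requires power-of-2 dimensions. Pad 398x398 to 512x512 (next power of 2).

Standard algorithm: 398^3 = 63044792 multiplications
Strassen's algorithm: 7^(log2(512)) = 7^9 = 40353607 multiplications
Savings: 63044792 - 40353607 = 22691185 multiplications

Standard: 63044792 multiplications (398^3). Strassen: 40353607 multiplications (7^9, after padding to 512x512). Strassen reduces 8 recursive multiplications to 7 at each level.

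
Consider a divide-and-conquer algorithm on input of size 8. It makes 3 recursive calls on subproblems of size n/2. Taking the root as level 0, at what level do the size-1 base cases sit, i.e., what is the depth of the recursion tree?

For divide and conquer with division factor 2:

Problem sizes at each level:
Level 0: 8
Level 1: 4
Level 2: 2
Level 3: 1

The root is level 0 and the size-1 base case is level 3 (the tree spans levels 0 through 3, i.e. 4 levels counting the root), so the depth is the number of divisions: log_2(8) = 3

The recursion tree depth is log_2(8) = 3. At each level, the problem size is divided by 2, so it takes 3 divisions to reduce to a base case of size 1. The algorithm makes 3 recursive calls at each level.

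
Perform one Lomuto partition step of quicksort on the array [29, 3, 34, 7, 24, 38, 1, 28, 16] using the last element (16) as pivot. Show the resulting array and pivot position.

Lomuto partition with pivot = 16:

Initial array: [29, 3, 34, 7, 24, 38, 1, 28, 16]

arr[0]=29 > 16: no swap
arr[1]=3 <= 16: swap with position 0, array becomes [3, 29, 34, 7, 24, 38, 1, 28, 16]
arr[2]=34 > 16: no swap
arr[3]=7 <= 16: swap with position 1, array becomes [3, 7, 34, 29, 24, 38, 1, 28, 16]
arr[4]=24 > 16: no swap
arr[5]=38 > 16: no swap
arr[6]=1 <= 16: swap with position 2, array becomes [3, 7, 1, 29, 24, 38, 34, 28, 16]
arr[7]=28 > 16: no swap

Place pivot at position 3: [3, 7, 1, 16, 24, 38, 34, 28, 29]
Pivot position: 3

After partitioning with pivot 16, the array becomes [3, 7, 1, 16, 24, 38, 34, 28, 29]. The pivot is placed at index 3. All elements to the left of the pivot are <= 16, and all elements to the right are > 16.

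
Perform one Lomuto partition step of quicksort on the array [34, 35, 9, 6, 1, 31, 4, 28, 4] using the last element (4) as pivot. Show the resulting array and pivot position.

Lomuto partition with pivot = 4:

Initial array: [34, 35, 9, 6, 1, 31, 4, 28, 4]

arr[0]=34 > 4: no swap
arr[1]=35 > 4: no swap
arr[2]=9 > 4: no swap
arr[3]=6 > 4: no swap
arr[4]=1 <= 4: swap with position 0, array becomes [1, 35, 9, 6, 34, 31, 4, 28, 4]
arr[5]=31 > 4: no swap
arr[6]=4 <= 4: swap with position 1, array becomes [1, 4, 9, 6, 34, 31, 35, 28, 4]
arr[7]=28 > 4: no swap

Place pivot at position 2: [1, 4, 4, 6, 34, 31, 35, 28, 9]
Pivot position: 2

After partitioning with pivot 4, the array becomes [1, 4, 4, 6, 34, 31, 35, 28, 9]. The pivot is placed at index 2. All elements to the left of the pivot are <= 4, and all elements to the right are > 4.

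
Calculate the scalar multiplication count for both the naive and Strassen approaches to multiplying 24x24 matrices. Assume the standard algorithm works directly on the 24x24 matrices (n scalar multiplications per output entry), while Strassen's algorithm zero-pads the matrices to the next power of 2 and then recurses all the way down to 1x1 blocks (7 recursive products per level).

Matrix multiplication for 24x24 matrices:

Strassen's algorithm requires power-of-2 dimensions. Pad 24x24 to 32x32 (next power of 2).

Standard algorithm: 24^3 = 13824 multiplications
Strassen's algorithm: 7^(log2(32)) = 7^5 = 16807 multiplications
Difference: 13824 - 16807 = -2983 (Strassen uses MORE here due to padding overhead — for small or just-over-power-of-2 n, padding can outweigh the per-level savings)

Standard: 13824 multiplications (24^3). Strassen: 16807 multiplications (7^5, after padding to 32x32). Strassen reduces 8 recursive multiplications to 7 at each level.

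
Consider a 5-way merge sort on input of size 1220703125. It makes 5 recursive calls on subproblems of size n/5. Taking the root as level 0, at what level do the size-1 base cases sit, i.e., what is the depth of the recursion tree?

For divide and conquer with division factor 5:

Problem sizes at each level:
Level 0: 1220703125
Level 1: 244140625
Level 2: 48828125
Level 3: 9765625
Level 4: 1953125
Level 5: 390625
Level 6: 78125
Level 7: 15625
Level 8: 3125
Level 9: 625
Level 10: 125
Level 11: 25
Level 12: 5
Level 13: 1

The root is level 0 and the size-1 base case is level 13 (the tree spans levels 0 through 13, i.e. 14 levels counting the root), so the depth is the number of divisions: log_5(1220703125) = 13

The recursion tree depth is log_5(1220703125) = 13. At each level, the problem size is divided by 5, so it takes 13 divisions to reduce to a base case of size 1. The algorithm makes 5 recursive calls at each level.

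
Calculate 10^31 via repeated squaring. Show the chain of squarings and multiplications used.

Computing 10^31 by squaring (build up from 10^1; each line after the first costs one multiplication):

10^1 = 10
10^2 = (10^1)^2 = 10^2 = 100
10^3 = 10 * 10^2 = 10 * 100 = 1000
10^6 = (10^3)^2 = 1000^2 = 1000000
10^7 = 10 * 10^6 = 10 * 1000000 = 10000000
10^14 = (10^7)^2 = 10000000^2 = 100000000000000
10^15 = 10 * 10^14 = 10 * 100000000000000 = 1000000000000000
10^30 = (10^15)^2 = 1000000000000000^2 = 1000000000000000000000000000000
10^31 = 10 * 10^30 = 10 * 1000000000000000000000000000000 = 10000000000000000000000000000000

Result: 10000000000000000000000000000000
Multiplications needed: 8 (8 lines after 10^1)

10^31 = 10000000000000000000000000000000. Using exponentiation by squaring, this requires 8 multiplications. The key idea: if the exponent is even, square the half-power; if odd, multiply by the base once.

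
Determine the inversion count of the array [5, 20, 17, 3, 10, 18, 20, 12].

Finding inversions in [5, 20, 17, 3, 10, 18, 20, 12]:

(0, 3): arr[0]=5 > arr[3]=3
(1, 2): arr[1]=20 > arr[2]=17
(1, 3): arr[1]=20 > arr[3]=3
(1, 4): arr[1]=20 > arr[4]=10
(1, 5): arr[1]=20 > arr[5]=18
(1, 7): arr[1]=20 > arr[7]=12
(2, 3): arr[2]=17 > arr[3]=3
(2, 4): arr[2]=17 > arr[4]=10
(2, 7): arr[2]=17 > arr[7]=12
(5, 7): arr[5]=18 > arr[7]=12
(6, 7): arr[6]=20 > arr[7]=12

Total inversions: 11

The array has 11 inversion(s): (0,3), (1,2), (1,3), (1,4), (1,5), (1,7), (2,3), (2,4), (2,7), (5,7), (6,7). Each pair (i,j) satisfies i < j and arr[i] > arr[j].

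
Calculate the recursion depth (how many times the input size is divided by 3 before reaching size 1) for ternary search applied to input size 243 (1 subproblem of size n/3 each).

For divide and conquer with division factor 3:

Problem sizes at each level:
Level 0: 243
Level 1: 81
Level 2: 27
Level 3: 9
Level 4: 3
Level 5: 1

The root is level 0 and the size-1 base case is level 5 (the tree spans levels 0 through 5, i.e. 6 levels counting the root), so the depth is the number of divisions: log_3(243) = 5

The recursion tree depth is log_3(243) = 5. At each level, the problem size is divided by 3, so it takes 5 divisions to reduce to a base case of size 1. The algorithm makes 1 recursive call at each level.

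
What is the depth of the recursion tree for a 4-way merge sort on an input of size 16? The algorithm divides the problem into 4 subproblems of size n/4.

For divide and conquer with division factor 4:

Problem sizes at each level:
Level 0: 16
Level 1: 4
Level 2: 1

The root is level 0 and the size-1 base case is level 2 (the tree spans levels 0 through 2, i.e. 3 levels counting the root), so the depth is the number of divisions: log_4(16) = 2

The recursion tree depth is log_4(16) = 2. At each level, the problem size is divided by 4, so it takes 2 divisions to reduce to a base case of size 1. The algorithm makes 4 recursive calls at each level.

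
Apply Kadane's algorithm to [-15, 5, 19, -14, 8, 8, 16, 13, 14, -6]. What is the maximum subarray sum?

Using Kadane's algorithm on [-15, 5, 19, -14, 8, 8, 16, 13, 14, -6]:

Scanning through the array:
Position 1 (value 5): max_ending_here = 5, max_so_far = 5
Position 2 (value 19): max_ending_here = 24, max_so_far = 24
Position 3 (value -14): max_ending_here = 10, max_so_far = 24
Position 4 (value 8): max_ending_here = 18, max_so_far = 24
Position 5 (value 8): max_ending_here = 26, max_so_far = 26
Position 6 (value 16): max_ending_here = 42, max_so_far = 42
Position 7 (value 13): max_ending_here = 55, max_so_far = 55
Position 8 (value 14): max_ending_here = 69, max_so_far = 69
Position 9 (value -6): max_ending_here = 63, max_so_far = 69

Maximum subarray: [5, 19, -14, 8, 8, 16, 13, 14]
Maximum sum: 69

The maximum subarray is [5, 19, -14, 8, 8, 16, 13, 14] with sum 69. This subarray runs from index 1 to index 8.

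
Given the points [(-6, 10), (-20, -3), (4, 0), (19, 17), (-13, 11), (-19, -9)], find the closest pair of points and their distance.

Computing all pairwise distances among 6 points:

d((-6, 10), (-20, -3)) = 19.105
d((-6, 10), (4, 0)) = 14.1421
d((-6, 10), (19, 17)) = 25.9615
d((-6, 10), (-13, 11)) = 7.0711
d((-6, 10), (-19, -9)) = 23.0217
d((-20, -3), (4, 0)) = 24.1868
d((-20, -3), (19, 17)) = 43.8292
d((-20, -3), (-13, 11)) = 15.6525
d((-20, -3), (-19, -9)) = 6.0828 <-- minimum
d((4, 0), (19, 17)) = 22.6716
d((4, 0), (-13, 11)) = 20.2485
d((4, 0), (-19, -9)) = 24.6982
d((19, 17), (-13, 11)) = 32.5576
d((19, 17), (-19, -9)) = 46.0435
d((-13, 11), (-19, -9)) = 20.8806

Closest pair: (-20, -3) and (-19, -9) with distance 6.0828

The closest pair is (-20, -3) and (-19, -9) with Euclidean distance 6.0828. For 6 points, brute-force pairwise comparison is shown above. For large n, the divide-and-conquer algorithm (sort by x, recurse on halves, check the dividing strip) achieves O(n log n).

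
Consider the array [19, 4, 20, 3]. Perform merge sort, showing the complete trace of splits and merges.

Merge sort trace:

Split: [19, 4, 20, 3] -> [19, 4] and [20, 3]
  Split: [19, 4] -> [19] and [4]
  Merge: [19] + [4] -> [4, 19]
  Split: [20, 3] -> [20] and [3]
  Merge: [20] + [3] -> [3, 20]
Merge: [4, 19] + [3, 20] -> [3, 4, 19, 20]

Final sorted array: [3, 4, 19, 20]

The merge sort proceeds by recursively splitting the array and merging sorted halves.
After all merges, the sorted array is [3, 4, 19, 20].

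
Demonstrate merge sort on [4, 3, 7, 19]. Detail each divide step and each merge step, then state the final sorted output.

Merge sort trace:

Split: [4, 3, 7, 19] -> [4, 3] and [7, 19]
  Split: [4, 3] -> [4] and [3]
  Merge: [4] + [3] -> [3, 4]
  Split: [7, 19] -> [7] and [19]
  Merge: [7] + [19] -> [7, 19]
Merge: [3, 4] + [7, 19] -> [3, 4, 7, 19]

Final sorted array: [3, 4, 7, 19]

The merge sort proceeds by recursively splitting the array and merging sorted halves.
After all merges, the sorted array is [3, 4, 7, 19].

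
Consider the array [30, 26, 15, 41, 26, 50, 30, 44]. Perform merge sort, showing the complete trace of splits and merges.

Merge sort trace:

Split: [30, 26, 15, 41, 26, 50, 30, 44] -> [30, 26, 15, 41] and [26, 50, 30, 44]
  Split: [30, 26, 15, 41] -> [30, 26] and [15, 41]
    Split: [30, 26] -> [30] and [26]
    Merge: [30] + [26] -> [26, 30]
    Split: [15, 41] -> [15] and [41]
    Merge: [15] + [41] -> [15, 41]
  Merge: [26, 30] + [15, 41] -> [15, 26, 30, 41]
  Split: [26, 50, 30, 44] -> [26, 50] and [30, 44]
    Split: [26, 50] -> [26] and [50]
    Merge: [26] + [50] -> [26, 50]
    Split: [30, 44] -> [30] and [44]
    Merge: [30] + [44] -> [30, 44]
  Merge: [26, 50] + [30, 44] -> [26, 30, 44, 50]
Merge: [15, 26, 30, 41] + [26, 30, 44, 50] -> [15, 26, 26, 30, 30, 41, 44, 50]

Final sorted array: [15, 26, 26, 30, 30, 41, 44, 50]

The merge sort proceeds by recursively splitting the array and merging sorted halves.
After all merges, the sorted array is [15, 26, 26, 30, 30, 41, 44, 50].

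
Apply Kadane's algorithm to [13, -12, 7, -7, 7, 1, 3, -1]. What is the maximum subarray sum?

Using Kadane's algorithm on [13, -12, 7, -7, 7, 1, 3, -1]:

Scanning through the array:
Position 1 (value -12): max_ending_here = 1, max_so_far = 13
Position 2 (value 7): max_ending_here = 8, max_so_far = 13
Position 3 (value -7): max_ending_here = 1, max_so_far = 13
Position 4 (value 7): max_ending_here = 8, max_so_far = 13
Position 5 (value 1): max_ending_here = 9, max_so_far = 13
Position 6 (value 3): max_ending_here = 12, max_so_far = 13
Position 7 (value -1): max_ending_here = 11, max_so_far = 13

Maximum subarray: [13]
Maximum sum: 13

The maximum subarray is [13] with sum 13. This subarray runs from index 0 to index 0.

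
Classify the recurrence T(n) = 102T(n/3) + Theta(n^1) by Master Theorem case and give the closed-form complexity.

Master Theorem for T(n) = 102T(n/3) + O(n^1):

a = 102, b = 3, c = 1
log_b(a) = log_3(102) = 4.2098

Case 1: c = 1 < log_3(102) = 4.2098
T(n) = O(n^(log_3 102))

For T(n) = 102T(n/3) + O(n^1): log_3(102) = 4.2098. This is Case 1 of the Master Theorem (c < log_b(a), work dominated by leaves), giving O(n^(log_3 102)).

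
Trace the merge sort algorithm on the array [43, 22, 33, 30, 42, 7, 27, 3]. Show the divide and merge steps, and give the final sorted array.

Merge sort trace:

Split: [43, 22, 33, 30, 42, 7, 27, 3] -> [43, 22, 33, 30] and [42, 7, 27, 3]
  Split: [43, 22, 33, 30] -> [43, 22] and [33, 30]
    Split: [43, 22] -> [43] and [22]
    Merge: [43] + [22] -> [22, 43]
    Split: [33, 30] -> [33] and [30]
    Merge: [33] + [30] -> [30, 33]
  Merge: [22, 43] + [30, 33] -> [22, 30, 33, 43]
  Split: [42, 7, 27, 3] -> [42, 7] and [27, 3]
    Split: [42, 7] -> [42] and [7]
    Merge: [42] + [7] -> [7, 42]
    Split: [27, 3] -> [27] and [3]
    Merge: [27] + [3] -> [3, 27]
  Merge: [7, 42] + [3, 27] -> [3, 7, 27, 42]
Merge: [22, 30, 33, 43] + [3, 7, 27, 42] -> [3, 7, 22, 27, 30, 33, 42, 43]

Final sorted array: [3, 7, 22, 27, 30, 33, 42, 43]

The merge sort proceeds by recursively splitting the array and merging sorted halves.
After all merges, the sorted array is [3, 7, 22, 27, 30, 33, 42, 43].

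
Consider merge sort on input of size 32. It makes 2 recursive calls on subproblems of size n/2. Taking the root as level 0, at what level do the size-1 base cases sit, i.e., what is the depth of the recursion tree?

For divide and conquer with division factor 2:

Problem sizes at each level:
Level 0: 32
Level 1: 16
Level 2: 8
Level 3: 4
Level 4: 2
Level 5: 1

The root is level 0 and the size-1 base case is level 5 (the tree spans levels 0 through 5, i.e. 6 levels counting the root), so the depth is the number of divisions: log_2(32) = 5

The recursion tree depth is log_2(32) = 5. At each level, the problem size is divided by 2, so it takes 5 divisions to reduce to a base case of size 1. The algorithm makes 2 recursive calls at each level.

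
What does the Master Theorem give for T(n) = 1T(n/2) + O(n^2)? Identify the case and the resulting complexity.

Master Theorem for T(n) = 1T(n/2) + O(n^2):

a = 1, b = 2, c = 2
log_b(a) = log_2(1) = 0.0000

Case 3: c = 2 > log_2(1) = 0.0000
T(n) = O(n^2) = O(n^2)

For T(n) = 1T(n/2) + O(n^2): log_2(1) = 0.0000. This is Case 3 of the Master Theorem (c > log_b(a), work dominated by root), giving O(n^2).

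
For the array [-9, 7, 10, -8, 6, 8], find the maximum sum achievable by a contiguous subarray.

Using Kadane's algorithm on [-9, 7, 10, -8, 6, 8]:

Scanning through the array:
Position 1 (value 7): max_ending_here = 7, max_so_far = 7
Position 2 (value 10): max_ending_here = 17, max_so_far = 17
Position 3 (value -8): max_ending_here = 9, max_so_far = 17
Position 4 (value 6): max_ending_here = 15, max_so_far = 17
Position 5 (value 8): max_ending_here = 23, max_so_far = 23

Maximum subarray: [7, 10, -8, 6, 8]
Maximum sum: 23

The maximum subarray is [7, 10, -8, 6, 8] with sum 23. This subarray runs from index 1 to index 5.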